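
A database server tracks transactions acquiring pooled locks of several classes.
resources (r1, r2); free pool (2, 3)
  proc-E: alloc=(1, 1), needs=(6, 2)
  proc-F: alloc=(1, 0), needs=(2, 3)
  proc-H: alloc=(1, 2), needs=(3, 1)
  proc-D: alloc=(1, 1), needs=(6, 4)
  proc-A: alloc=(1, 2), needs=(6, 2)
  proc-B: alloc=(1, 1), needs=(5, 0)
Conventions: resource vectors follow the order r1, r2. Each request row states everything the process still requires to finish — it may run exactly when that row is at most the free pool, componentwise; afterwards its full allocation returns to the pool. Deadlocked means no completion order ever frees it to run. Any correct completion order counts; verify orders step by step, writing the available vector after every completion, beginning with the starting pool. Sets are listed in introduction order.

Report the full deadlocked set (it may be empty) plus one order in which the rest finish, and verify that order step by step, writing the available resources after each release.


The deadlocked set is proc-E, proc-D, proc-A and proc-B.
Key observation: the pool after proc-F, proc-H is (4, 5); every surviving request exceeds it in r1, so progress ends there.
One completion order for the rest: proc-F, proc-H. Verifying each step:
  pool = (2, 3)
  proc-F: need (2, 3) fits (2, 3); releases (1, 0), pool now (3, 3)
  proc-H: need (3, 1) fits (3, 3); releases (1, 2), pool now (4, 5)
The blocked processes can never fit:
  blocked: proc-E wants (6, 2), pool (4, 5) — not enough r1
  blocked: proc-D wants (6, 4), pool (4, 5) — not enough r1
  blocked: proc-A wants (6, 2), pool (4, 5) — not enough r1
  blocked: proc-B wants (5, 0), pool (4, 5) — not enough r1


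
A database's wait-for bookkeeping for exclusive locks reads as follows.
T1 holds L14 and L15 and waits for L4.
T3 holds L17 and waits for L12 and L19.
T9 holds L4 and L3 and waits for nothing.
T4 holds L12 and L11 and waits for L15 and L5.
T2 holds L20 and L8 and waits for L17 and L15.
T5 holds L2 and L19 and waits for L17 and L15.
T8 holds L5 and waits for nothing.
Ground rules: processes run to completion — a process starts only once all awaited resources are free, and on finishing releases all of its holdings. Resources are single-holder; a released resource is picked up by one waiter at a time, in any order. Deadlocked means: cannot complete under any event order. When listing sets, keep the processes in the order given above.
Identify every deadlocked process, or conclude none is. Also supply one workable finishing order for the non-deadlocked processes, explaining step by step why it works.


Deadlocked: T3, T2 and T5.
Key observation: along T3 -> T5 -> T3, each member waits on what the next one holds — a deadlock; T2 waits into the deadlock from upstream.
The rest can finish in the order T9, T1, T8, T4.
Walking it through:
  run T9 (it waits on nothing); releases L4 and L3
  T1 waits on L4 — all released -> runs and releases L14 and L15
  run T8 (it waits on nothing); releases L5
  T4 waits on L15 and L5 — all released -> runs and releases L12 and L11


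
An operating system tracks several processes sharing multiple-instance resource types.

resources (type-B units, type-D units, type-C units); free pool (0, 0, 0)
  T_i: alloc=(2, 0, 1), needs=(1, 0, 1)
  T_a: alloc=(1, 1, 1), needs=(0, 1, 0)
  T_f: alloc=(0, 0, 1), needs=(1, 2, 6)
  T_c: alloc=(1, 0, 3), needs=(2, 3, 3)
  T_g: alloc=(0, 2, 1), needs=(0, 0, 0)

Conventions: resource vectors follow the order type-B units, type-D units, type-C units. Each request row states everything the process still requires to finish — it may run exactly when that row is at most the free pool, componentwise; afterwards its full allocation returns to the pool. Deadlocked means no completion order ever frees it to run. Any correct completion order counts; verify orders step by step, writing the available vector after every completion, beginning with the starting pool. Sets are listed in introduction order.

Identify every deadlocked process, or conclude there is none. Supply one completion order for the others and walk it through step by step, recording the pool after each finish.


The deadlocked set is empty.
Key observation: T_g leads a chain of completions in which each release enables another process.
A valid finishing order for the others: T_g, T_a, T_i, T_c, T_f. Step-by-step check:
  pool = (0, 0, 0)
  run T_g (needs (0, 0, 0), free (0, 0, 0)); after release of (0, 2, 1) the pool is (0, 2, 1)
  run T_a (needs (0, 1, 0), free (0, 2, 1)); after release of (1, 1, 1) the pool is (1, 3, 2)
  run T_i (needs (1, 0, 1), free (1, 3, 2)); after release of (2, 0, 1) the pool is (3, 3, 3)
  run T_c (needs (2, 3, 3), free (3, 3, 3)); after release of (1, 0, 3) the pool is (4, 3, 6)
  run T_f (needs (1, 2, 6), free (4, 3, 6)); after release of (0, 0, 1) the pool is (4, 3, 7)


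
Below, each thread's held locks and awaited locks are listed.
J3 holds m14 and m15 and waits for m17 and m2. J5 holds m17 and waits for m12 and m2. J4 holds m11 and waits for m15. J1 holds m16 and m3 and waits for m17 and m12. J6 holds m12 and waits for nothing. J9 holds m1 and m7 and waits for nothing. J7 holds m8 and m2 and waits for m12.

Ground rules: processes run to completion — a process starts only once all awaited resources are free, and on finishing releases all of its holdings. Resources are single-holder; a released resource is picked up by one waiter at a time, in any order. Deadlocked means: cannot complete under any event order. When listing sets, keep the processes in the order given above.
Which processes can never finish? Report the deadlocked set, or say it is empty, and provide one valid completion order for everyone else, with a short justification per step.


The deadlocked set is empty.
Key observation: all waits point, directly or indirectly, at processes that can finish, so nothing is permanently blocked.
One completion order for the rest: J6, J7, J5, J3, J4, J9, J1.
Step-by-step check:
  J6: no waits; runs immediately, freeing m12
  J7: everything it awaited (m12) is free; runs, freeing m8 and m2
  J5: everything it awaited (m12 and m2) is free; runs, freeing m17
  J3: everything it awaited (m17 and m2) is free; runs, freeing m14 and m15
  J4: everything it awaited (m15) is free; runs, freeing m11
  J9: no waits; runs immediately, freeing m1 and m7
  J1: everything it awaited (m17 and m12) is free; runs, freeing m16 and m3


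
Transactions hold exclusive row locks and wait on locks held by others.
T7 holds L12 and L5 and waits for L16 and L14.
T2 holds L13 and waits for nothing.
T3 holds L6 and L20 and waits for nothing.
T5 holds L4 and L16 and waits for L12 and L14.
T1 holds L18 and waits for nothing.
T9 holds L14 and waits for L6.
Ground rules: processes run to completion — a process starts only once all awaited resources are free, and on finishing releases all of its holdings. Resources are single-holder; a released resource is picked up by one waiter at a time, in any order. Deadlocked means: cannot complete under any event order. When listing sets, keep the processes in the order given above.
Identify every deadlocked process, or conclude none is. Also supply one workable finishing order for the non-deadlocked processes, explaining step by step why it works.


Deadlocked: T7 and T5.
Key observation: the loop T7 -> T5 -> T7 blocks itself forever; no other process is dragged down with it.
One completion order for the rest: T3, T9, T1, T2.
Walking it through:
  run T3 (it waits on nothing); releases L6 and L20
  T9 waits on L6 — all released -> runs and releases L14
  run T1 (it waits on nothing); releases L18
  run T2 (it waits on nothing); releases L13


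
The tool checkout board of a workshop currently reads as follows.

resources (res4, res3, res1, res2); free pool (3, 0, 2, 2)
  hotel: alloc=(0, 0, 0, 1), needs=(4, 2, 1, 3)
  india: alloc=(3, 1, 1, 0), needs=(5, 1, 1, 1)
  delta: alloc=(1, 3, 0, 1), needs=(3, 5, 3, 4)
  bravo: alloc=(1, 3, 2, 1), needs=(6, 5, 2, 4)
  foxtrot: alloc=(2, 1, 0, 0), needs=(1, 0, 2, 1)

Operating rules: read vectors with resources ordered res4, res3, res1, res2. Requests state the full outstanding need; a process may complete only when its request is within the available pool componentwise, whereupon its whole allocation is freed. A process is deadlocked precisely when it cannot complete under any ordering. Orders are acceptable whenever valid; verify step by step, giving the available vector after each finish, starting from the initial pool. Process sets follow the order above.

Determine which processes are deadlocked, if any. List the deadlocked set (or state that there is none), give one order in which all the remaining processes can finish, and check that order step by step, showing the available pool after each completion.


Deadlocked: hotel, delta and bravo.
Key observation: no order helps: past foxtrot, india, the free pool tops out at (8, 2, 3, 2), below what each blocked process needs in res2.
One completion order for the rest: foxtrot, india. Verifying each step:
  pool = (3, 0, 2, 2)
  run foxtrot (needs (1, 0, 2, 1), free (3, 0, 2, 2)); after release of (2, 1, 0, 0) the pool is (5, 1, 2, 2)
  run india (needs (5, 1, 1, 1), free (5, 1, 2, 2)); after release of (3, 1, 1, 0) the pool is (8, 2, 3, 2)
The blocked processes can never fit:
  hotel still needs (4, 2, 1, 3) but only (8, 2, 3, 2) is free — short on res2
  delta still needs (3, 5, 3, 4) but only (8, 2, 3, 2) is free — short on res3 and res2
  bravo still needs (6, 5, 2, 4) but only (8, 2, 3, 2) is free — short on res3 and res2


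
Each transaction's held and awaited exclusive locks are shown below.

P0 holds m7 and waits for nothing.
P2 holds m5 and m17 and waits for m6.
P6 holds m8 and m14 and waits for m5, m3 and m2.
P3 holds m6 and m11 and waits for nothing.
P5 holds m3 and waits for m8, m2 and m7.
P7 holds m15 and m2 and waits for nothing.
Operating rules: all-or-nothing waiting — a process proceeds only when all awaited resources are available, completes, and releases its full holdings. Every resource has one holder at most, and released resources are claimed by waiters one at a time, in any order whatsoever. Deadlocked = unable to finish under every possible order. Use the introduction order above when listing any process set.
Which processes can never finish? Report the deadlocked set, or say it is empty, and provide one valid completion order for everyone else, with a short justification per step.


The deadlocked set is P6 and P5.
Key observation: P6 -> P5 -> P6 is a circular wait — nothing in it can go first; no other process is dragged down with it.
One completion order for the rest: P0, P7, P3, P2.
Verifying each step:
  P0: no waits; runs immediately, freeing m7
  P7: no waits; runs immediately, freeing m15 and m2
  P3: no waits; runs immediately, freeing m6 and m11
  run P2 (all its waits — m6 — are resolved); releases m5 and m17


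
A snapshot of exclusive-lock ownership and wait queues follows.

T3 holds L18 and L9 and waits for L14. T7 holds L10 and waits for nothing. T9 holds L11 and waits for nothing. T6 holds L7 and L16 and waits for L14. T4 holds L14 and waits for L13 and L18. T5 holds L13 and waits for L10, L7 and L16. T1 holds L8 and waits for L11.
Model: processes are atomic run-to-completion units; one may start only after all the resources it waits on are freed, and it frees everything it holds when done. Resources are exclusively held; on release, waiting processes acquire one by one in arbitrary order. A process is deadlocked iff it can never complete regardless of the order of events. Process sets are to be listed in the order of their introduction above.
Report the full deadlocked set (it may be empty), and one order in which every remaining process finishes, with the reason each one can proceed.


The deadlocked set is T3, T6, T4 and T5.
Key observation: the knot is the closed ring of waits T3 -> T4 -> T3; T6 and T5 are caught in further circular waits.
The rest can finish in the order T7, T9, T1.
Check, step by step:
  T7: no waits; runs immediately, freeing L10
  T9: no waits; runs immediately, freeing L11
  T1: everything it awaited (L11) is free; runs, freeing L8


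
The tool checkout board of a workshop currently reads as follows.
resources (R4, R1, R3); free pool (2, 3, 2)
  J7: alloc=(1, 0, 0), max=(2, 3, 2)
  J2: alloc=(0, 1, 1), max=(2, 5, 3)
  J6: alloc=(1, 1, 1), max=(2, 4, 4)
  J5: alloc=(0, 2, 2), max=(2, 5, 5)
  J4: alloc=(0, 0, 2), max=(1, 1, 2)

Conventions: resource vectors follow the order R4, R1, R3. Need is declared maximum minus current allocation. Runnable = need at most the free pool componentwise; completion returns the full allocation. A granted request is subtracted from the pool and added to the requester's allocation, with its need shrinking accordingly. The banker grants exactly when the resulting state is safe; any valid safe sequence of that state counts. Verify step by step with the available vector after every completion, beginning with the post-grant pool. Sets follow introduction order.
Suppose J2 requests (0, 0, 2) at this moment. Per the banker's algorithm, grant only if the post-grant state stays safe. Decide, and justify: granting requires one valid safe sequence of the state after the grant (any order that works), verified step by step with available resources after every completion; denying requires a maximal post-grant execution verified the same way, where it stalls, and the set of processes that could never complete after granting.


DENY: after the grant no complete ordering would exist.
Key observation: after J4, J7 the pool peaks at (3, 3, 2), and each blocked process is short somewhere: J2 on R1; J6 on R3; J5 on R3.
After a pretend grant, a maximal execution: J4, J7 — then nothing else fits. Step-by-step check:
  pool = (2, 3, 0)
  run J4 (needs (1, 1, 0), free (2, 3, 0)); after release of (0, 0, 2) the pool is (2, 3, 2)
  run J7 (needs (1, 3, 2), free (2, 3, 2)); after release of (1, 0, 0) the pool is (3, 3, 2)
  J2 still needs (2, 4, 0) but only (3, 3, 2) is free — short on R1
  J6 still needs (1, 3, 3) but only (3, 3, 2) is free — short on R3
  J5 still needs (2, 3, 3) but only (3, 3, 2) is free — short on R3
Post-grant, the permanently blocked set is J2, J6 and J5.


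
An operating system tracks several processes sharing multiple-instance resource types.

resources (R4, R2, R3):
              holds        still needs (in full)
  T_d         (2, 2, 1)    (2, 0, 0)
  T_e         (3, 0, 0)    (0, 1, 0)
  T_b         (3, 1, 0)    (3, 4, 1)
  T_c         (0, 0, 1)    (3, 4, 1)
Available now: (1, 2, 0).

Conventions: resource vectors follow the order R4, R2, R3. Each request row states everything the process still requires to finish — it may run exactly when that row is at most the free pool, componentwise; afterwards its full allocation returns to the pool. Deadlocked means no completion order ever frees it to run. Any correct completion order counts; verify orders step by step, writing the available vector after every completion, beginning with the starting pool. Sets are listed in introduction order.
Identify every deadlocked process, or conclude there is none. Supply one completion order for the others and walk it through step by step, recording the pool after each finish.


No process is deadlocked.
Key observation: starting with T_e, each completion frees enough for the next — no one is permanently blocked.
A valid finishing order for the others: T_e, T_d, T_b, T_c. Walking it through:
  pool = (1, 2, 0)
  T_e needs (0, 1, 0) <= (1, 2, 0) -> finishes; pool += (3, 0, 0) = (4, 2, 0)
  T_d needs (2, 0, 0) <= (4, 2, 0) -> finishes; pool += (2, 2, 1) = (6, 4, 1)
  T_b needs (3, 4, 1) <= (6, 4, 1) -> finishes; pool += (3, 1, 0) = (9, 5, 1)
  T_c needs (3, 4, 1) <= (9, 5, 1) -> finishes; pool += (0, 0, 1) = (9, 5, 2)


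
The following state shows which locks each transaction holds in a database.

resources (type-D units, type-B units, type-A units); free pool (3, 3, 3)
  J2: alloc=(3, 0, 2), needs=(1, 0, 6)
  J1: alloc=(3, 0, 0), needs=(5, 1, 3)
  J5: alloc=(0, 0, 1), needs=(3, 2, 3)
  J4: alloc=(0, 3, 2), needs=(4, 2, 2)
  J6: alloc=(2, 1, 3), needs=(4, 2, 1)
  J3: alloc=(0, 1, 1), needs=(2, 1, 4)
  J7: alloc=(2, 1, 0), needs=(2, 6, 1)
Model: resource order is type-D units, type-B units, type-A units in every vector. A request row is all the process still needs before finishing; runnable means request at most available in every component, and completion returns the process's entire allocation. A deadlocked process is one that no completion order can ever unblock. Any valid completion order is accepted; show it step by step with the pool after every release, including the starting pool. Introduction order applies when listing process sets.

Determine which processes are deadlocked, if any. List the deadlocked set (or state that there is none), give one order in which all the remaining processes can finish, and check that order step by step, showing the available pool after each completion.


The deadlocked set is J2, J1, J4, J6 and J7.
Key observation: after J5, J3 the pool peaks at (3, 4, 5), and each blocked process is short somewhere: J2 on type-A units; J1 on type-D units; J4 on type-D units; J6 on type-D units; J7 on type-B units.
A valid finishing order for the others: J5, J3. Step-by-step check:
  pool = (3, 3, 3)
  J5 needs (3, 2, 3) <= (3, 3, 3) -> finishes; pool += (0, 0, 1) = (3, 3, 4)
  J3 needs (2, 1, 4) <= (3, 3, 4) -> finishes; pool += (0, 1, 1) = (3, 4, 5)
The blocked processes can never fit:
  J2 cannot run: need (1, 0, 6) vs free (3, 4, 5) (insufficient type-A units)
  J1 cannot run: need (5, 1, 3) vs free (3, 4, 5) (insufficient type-D units)
  J4 cannot run: need (4, 2, 2) vs free (3, 4, 5) (insufficient type-D units)
  J6 cannot run: need (4, 2, 1) vs free (3, 4, 5) (insufficient type-D units)
  J7 cannot run: need (2, 6, 1) vs free (3, 4, 5) (insufficient type-B units)


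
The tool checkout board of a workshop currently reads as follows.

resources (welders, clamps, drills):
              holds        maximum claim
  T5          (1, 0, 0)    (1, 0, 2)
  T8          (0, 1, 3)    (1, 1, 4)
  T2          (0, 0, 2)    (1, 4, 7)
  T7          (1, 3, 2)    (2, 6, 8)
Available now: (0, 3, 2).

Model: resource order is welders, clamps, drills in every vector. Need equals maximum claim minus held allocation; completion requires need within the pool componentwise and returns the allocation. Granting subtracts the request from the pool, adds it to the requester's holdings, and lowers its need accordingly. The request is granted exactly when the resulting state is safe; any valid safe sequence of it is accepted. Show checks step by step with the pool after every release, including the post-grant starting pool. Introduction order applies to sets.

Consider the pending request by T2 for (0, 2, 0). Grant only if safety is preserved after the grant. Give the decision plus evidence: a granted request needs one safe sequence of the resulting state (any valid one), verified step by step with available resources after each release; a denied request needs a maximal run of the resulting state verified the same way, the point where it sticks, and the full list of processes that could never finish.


GRANT. The post-grant state is safe; one safe sequence: T5, T8, T2, T7.
Key observation: post-grant, (0, 1, 2) remains, and an order beginning with T5 completes everyone.
Step-by-step check of the post-grant state:
  pool = (0, 1, 2)
  T5: need (0, 0, 2) fits (0, 1, 2); releases (1, 0, 0), pool now (1, 1, 2)
  T8: need (1, 0, 1) fits (1, 1, 2); releases (0, 1, 3), pool now (1, 2, 5)
  T2: need (1, 2, 5) fits (1, 2, 5); releases (0, 2, 2), pool now (1, 4, 7)
  T7: need (1, 3, 6) fits (1, 4, 7); releases (1, 3, 2), pool now (2, 7, 9)


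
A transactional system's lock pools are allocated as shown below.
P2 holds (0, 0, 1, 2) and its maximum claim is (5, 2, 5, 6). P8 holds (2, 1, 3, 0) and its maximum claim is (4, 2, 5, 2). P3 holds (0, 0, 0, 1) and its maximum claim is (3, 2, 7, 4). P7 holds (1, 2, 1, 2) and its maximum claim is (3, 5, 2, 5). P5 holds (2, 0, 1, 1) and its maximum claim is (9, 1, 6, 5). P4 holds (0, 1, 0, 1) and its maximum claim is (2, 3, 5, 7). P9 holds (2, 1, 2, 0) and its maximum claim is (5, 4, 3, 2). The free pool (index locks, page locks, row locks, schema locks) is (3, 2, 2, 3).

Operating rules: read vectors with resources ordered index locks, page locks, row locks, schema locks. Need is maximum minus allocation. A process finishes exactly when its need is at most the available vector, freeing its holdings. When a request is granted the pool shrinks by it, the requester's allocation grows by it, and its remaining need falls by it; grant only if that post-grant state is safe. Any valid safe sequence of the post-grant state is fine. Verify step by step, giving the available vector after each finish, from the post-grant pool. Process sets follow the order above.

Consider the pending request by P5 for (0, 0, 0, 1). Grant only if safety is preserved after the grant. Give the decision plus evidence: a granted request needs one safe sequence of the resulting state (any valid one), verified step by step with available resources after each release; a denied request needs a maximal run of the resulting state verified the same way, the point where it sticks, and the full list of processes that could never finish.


DENY — the pretend-granted state is unsafe.
Key observation: after P8, P9 complete, (7, 4, 7, 2) is the best the pool ever gets, yet each leftover process wants more schema locks.
On the post-grant state, P8, P9 is a maximal run — nothing extends it. Check, step by step:
  pool = (3, 2, 2, 2)
  P8 needs (2, 1, 2, 2) <= (3, 2, 2, 2) -> finishes; pool += (2, 1, 3, 0) = (5, 3, 5, 2)
  P9 needs (3, 3, 1, 2) <= (5, 3, 5, 2) -> finishes; pool += (2, 1, 2, 0) = (7, 4, 7, 2)
  P2 still needs (5, 2, 4, 4) but only (7, 4, 7, 2) is free — short on schema locks
  P3 still needs (3, 2, 7, 3) but only (7, 4, 7, 2) is free — short on schema locks
  P7 still needs (2, 3, 1, 3) but only (7, 4, 7, 2) is free — short on schema locks
  P5 still needs (7, 1, 5, 3) but only (7, 4, 7, 2) is free — short on schema locks
  P4 still needs (2, 2, 5, 6) but only (7, 4, 7, 2) is free — short on schema locks
Had the request been granted, P2, P3, P7, P5 and P4 could never finish.


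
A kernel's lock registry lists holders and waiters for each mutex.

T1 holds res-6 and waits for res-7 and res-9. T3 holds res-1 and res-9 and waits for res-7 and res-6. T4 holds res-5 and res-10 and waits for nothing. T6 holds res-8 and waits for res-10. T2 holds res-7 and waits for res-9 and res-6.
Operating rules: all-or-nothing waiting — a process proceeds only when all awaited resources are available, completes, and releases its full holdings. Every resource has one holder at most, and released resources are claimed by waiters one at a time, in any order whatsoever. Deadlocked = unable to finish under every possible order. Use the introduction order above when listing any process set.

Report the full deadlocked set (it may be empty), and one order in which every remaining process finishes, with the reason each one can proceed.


Deadlocked: T1, T3 and T2.
Key observation: along T1 -> T3 -> T1, each member waits on what the next one holds — a deadlock; T2 is caught in further circular waits.
The rest can finish in the order T4, T6.
Verifying each step:
  run T4 (it waits on nothing); releases res-5 and res-10
  run T6 (all its waits — res-10 — are resolved); releases res-8


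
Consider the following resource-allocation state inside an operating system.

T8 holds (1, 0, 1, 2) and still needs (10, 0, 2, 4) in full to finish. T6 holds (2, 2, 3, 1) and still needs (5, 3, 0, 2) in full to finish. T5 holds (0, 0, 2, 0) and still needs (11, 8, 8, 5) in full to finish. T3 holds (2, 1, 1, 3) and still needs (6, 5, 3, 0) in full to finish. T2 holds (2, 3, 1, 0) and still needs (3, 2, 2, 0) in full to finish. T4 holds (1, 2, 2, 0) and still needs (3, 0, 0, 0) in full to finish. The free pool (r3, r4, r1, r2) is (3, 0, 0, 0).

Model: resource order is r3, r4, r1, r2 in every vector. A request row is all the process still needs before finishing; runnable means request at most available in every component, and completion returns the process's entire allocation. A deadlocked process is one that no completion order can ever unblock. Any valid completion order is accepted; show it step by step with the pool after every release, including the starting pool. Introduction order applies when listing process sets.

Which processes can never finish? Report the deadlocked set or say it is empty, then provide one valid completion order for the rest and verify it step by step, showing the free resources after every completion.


Nothing here is deadlocked.
Key observation: no deadlock: T4 fits now, and the freed resources carry the rest through.
A valid finishing order for the others: T4, T2, T3, T6, T8, T5. Step-by-step check:
  pool = (3, 0, 0, 0)
  run T4 (needs (3, 0, 0, 0), free (3, 0, 0, 0)); after release of (1, 2, 2, 0) the pool is (4, 2, 2, 0)
  run T2 (needs (3, 2, 2, 0), free (4, 2, 2, 0)); after release of (2, 3, 1, 0) the pool is (6, 5, 3, 0)
  run T3 (needs (6, 5, 3, 0), free (6, 5, 3, 0)); after release of (2, 1, 1, 3) the pool is (8, 6, 4, 3)
  run T6 (needs (5, 3, 0, 2), free (8, 6, 4, 3)); after release of (2, 2, 3, 1) the pool is (10, 8, 7, 4)
  run T8 (needs (10, 0, 2, 4), free (10, 8, 7, 4)); after release of (1, 0, 1, 2) the pool is (11, 8, 8, 6)
  run T5 (needs (11, 8, 8, 5), free (11, 8, 8, 6)); after release of (0, 0, 2, 0) the pool is (11, 8, 10, 6)


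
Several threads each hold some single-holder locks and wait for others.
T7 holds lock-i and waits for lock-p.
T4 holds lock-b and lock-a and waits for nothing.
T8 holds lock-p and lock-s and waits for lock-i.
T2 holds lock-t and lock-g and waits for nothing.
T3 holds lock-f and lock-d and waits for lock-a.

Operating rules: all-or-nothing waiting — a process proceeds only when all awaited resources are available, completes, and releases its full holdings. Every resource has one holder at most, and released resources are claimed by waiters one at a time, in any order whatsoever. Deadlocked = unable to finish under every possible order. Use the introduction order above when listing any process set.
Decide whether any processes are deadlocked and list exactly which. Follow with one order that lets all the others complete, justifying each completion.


Deadlocked: T7 and T8.
Key observation: T7 -> T8 -> T7 is a circular wait — nothing in it can go first; no other process is dragged down with it.
One completion order for the rest: T4, T2, T3.
Step-by-step check:
  T4: no waits; runs immediately, freeing lock-b and lock-a
  T2: no waits; runs immediately, freeing lock-t and lock-g
  T3: everything it awaited (lock-a) is free; runs, freeing lock-f and lock-d


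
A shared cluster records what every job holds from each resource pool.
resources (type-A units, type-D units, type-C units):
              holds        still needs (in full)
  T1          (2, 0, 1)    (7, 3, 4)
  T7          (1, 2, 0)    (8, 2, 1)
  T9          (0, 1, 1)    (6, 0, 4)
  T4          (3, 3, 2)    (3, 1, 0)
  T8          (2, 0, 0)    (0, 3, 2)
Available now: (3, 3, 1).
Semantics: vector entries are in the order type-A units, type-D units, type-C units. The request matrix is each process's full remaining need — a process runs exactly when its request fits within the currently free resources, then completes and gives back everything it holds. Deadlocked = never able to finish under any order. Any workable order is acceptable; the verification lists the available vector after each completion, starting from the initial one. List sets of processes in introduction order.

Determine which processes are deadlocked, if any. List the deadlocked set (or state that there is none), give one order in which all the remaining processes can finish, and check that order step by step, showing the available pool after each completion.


The deadlocked set is T1 and T9.
Key observation: the wall is type-C units: completing T4, T8, T7 brings the pool only to (9, 8, 3), and all the rest need more.
One completion order for the rest: T4, T8, T7. Verifying each step:
  pool = (3, 3, 1)
  T4: need (3, 1, 0) fits (3, 3, 1); releases (3, 3, 2), pool now (6, 6, 3)
  T8: need (0, 3, 2) fits (6, 6, 3); releases (2, 0, 0), pool now (8, 6, 3)
  T7: need (8, 2, 1) fits (8, 6, 3); releases (1, 2, 0), pool now (9, 8, 3)
None of the blocked processes ever fits:
  T1 still needs (7, 3, 4) but only (9, 8, 3) is free — short on type-C units
  T9 still needs (6, 0, 4) but only (9, 8, 3) is free — short on type-C units


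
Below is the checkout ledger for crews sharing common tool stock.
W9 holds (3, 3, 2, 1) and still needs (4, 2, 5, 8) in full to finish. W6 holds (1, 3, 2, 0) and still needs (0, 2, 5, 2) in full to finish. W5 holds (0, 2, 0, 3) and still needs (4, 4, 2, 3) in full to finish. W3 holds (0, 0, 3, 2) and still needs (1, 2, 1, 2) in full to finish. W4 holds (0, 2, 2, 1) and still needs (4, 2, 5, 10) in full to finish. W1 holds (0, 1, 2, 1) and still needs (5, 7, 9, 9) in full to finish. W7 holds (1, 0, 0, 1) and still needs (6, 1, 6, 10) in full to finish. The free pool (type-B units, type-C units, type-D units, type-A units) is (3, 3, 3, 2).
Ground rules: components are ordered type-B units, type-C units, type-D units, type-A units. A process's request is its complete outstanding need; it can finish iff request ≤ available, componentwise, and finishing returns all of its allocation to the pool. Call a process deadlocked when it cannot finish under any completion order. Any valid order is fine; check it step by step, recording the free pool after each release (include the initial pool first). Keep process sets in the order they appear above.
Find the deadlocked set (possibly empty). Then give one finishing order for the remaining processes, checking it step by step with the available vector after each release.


The deadlocked set is W9, W4, W1 and W7.
Key observation: the wall is type-A units: completing W3, W6, W5 brings the pool only to (4, 8, 8, 7), and all the rest need more.
The rest can finish in the order W3, W6, W5. Step-by-step check:
  pool = (3, 3, 3, 2)
  run W3 (needs (1, 2, 1, 2), free (3, 3, 3, 2)); after release of (0, 0, 3, 2) the pool is (3, 3, 6, 4)
  run W6 (needs (0, 2, 5, 2), free (3, 3, 6, 4)); after release of (1, 3, 2, 0) the pool is (4, 6, 8, 4)
  run W5 (needs (4, 4, 2, 3), free (4, 6, 8, 4)); after release of (0, 2, 0, 3) the pool is (4, 8, 8, 7)
None of the blocked processes ever fits:
  W9 cannot run: need (4, 2, 5, 8) vs free (4, 8, 8, 7) (insufficient type-A units)
  W4 cannot run: need (4, 2, 5, 10) vs free (4, 8, 8, 7) (insufficient type-A units)
  W1 cannot run: need (5, 7, 9, 9) vs free (4, 8, 8, 7) (insufficient type-B units, type-D units and type-A units)
  W7 cannot run: need (6, 1, 6, 10) vs free (4, 8, 8, 7) (insufficient type-B units and type-A units)


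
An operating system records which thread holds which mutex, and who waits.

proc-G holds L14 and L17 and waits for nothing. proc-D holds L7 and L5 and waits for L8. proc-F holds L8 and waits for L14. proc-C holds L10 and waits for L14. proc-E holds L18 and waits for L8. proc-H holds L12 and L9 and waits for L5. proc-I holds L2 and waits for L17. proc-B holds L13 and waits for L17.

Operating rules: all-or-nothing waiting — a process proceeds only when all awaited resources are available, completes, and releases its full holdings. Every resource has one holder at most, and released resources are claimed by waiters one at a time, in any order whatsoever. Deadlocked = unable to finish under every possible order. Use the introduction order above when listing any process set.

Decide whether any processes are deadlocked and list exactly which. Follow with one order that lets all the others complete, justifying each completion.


The deadlocked set is empty.
Key observation: the wait graph is acyclic; completion cascades from the unblocked processes through everyone else.
The rest can finish in the order proc-G, proc-F, proc-D, proc-I, proc-E, proc-H, proc-B, proc-C.
Walking it through:
  run proc-G (it waits on nothing); releases L14 and L17
  run proc-F (all its waits — L14 — are resolved); releases L8
  run proc-D (all its waits — L8 — are resolved); releases L7 and L5
  run proc-I (all its waits — L17 — are resolved); releases L2
  run proc-E (all its waits — L8 — are resolved); releases L18
  run proc-H (all its waits — L5 — are resolved); releases L12 and L9
  run proc-B (all its waits — L17 — are resolved); releases L13
  run proc-C (all its waits — L14 — are resolved); releases L10


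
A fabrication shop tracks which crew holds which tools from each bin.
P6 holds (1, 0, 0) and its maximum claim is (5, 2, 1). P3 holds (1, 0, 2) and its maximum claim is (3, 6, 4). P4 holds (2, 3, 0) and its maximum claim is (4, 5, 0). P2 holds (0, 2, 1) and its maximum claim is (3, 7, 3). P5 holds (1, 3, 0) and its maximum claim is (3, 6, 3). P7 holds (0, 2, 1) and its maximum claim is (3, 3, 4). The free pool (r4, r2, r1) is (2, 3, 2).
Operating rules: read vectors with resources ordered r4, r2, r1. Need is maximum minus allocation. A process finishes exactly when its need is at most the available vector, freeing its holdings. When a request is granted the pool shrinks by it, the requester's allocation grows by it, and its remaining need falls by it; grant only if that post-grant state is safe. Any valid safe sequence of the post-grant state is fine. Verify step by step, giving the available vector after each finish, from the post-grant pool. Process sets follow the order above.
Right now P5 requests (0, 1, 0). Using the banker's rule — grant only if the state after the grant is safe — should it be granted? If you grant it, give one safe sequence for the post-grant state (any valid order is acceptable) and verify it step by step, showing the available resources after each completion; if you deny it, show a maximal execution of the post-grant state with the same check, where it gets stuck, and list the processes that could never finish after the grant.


GRANT — the state after the grant stays safe, e.g. via P4, P2, P6, P3, P5, P7.
Key observation: the grant leaves (2, 2, 2) free — enough for P4, whose release restarts the cascade.
Verifying the post-grant state step by step:
  pool = (2, 2, 2)
  P4 needs (2, 2, 0) <= (2, 2, 2) -> finishes; pool += (2, 3, 0) = (4, 5, 2)
  P2 needs (3, 5, 2) <= (4, 5, 2) -> finishes; pool += (0, 2, 1) = (4, 7, 3)
  P6 needs (4, 2, 1) <= (4, 7, 3) -> finishes; pool += (1, 0, 0) = (5, 7, 3)
  P3 needs (2, 6, 2) <= (5, 7, 3) -> finishes; pool += (1, 0, 2) = (6, 7, 5)
  P5 needs (2, 2, 3) <= (6, 7, 5) -> finishes; pool += (1, 4, 0) = (7, 11, 5)
  P7 needs (3, 1, 3) <= (7, 11, 5) -> finishes; pool += (0, 2, 1) = (7, 13, 6)


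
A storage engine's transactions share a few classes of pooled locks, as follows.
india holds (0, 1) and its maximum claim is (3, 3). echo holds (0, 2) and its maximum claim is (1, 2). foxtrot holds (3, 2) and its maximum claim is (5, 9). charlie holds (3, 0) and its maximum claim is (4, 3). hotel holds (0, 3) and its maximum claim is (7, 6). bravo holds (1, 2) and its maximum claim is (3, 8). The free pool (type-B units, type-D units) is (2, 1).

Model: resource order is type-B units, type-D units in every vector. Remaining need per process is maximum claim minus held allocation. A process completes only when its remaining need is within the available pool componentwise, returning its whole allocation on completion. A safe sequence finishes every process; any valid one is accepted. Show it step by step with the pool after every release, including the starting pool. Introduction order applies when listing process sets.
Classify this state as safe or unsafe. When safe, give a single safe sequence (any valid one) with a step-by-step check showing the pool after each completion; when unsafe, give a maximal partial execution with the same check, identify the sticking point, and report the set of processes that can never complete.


UNSAFE — no complete ordering exists.
Key observation: after echo, charlie, india the pool peaks at (5, 4), and each blocked process is short somewhere: foxtrot on type-D units; hotel on type-B units; bravo on type-D units.
The run echo, charlie, india cannot be extended any further. Walking it through:
  pool = (2, 1)
  run echo (needs (1, 0), free (2, 1)); after release of (0, 2) the pool is (2, 3)
  run charlie (needs (1, 3), free (2, 3)); after release of (3, 0) the pool is (5, 3)
  run india (needs (3, 2), free (5, 3)); after release of (0, 1) the pool is (5, 4)
  foxtrot cannot run: need (2, 7) vs free (5, 4) (insufficient type-D units)
  hotel cannot run: need (7, 3) vs free (5, 4) (insufficient type-B units)
  bravo cannot run: need (2, 6) vs free (5, 4) (insufficient type-D units)
Permanently blocked: foxtrot, hotel and bravo.


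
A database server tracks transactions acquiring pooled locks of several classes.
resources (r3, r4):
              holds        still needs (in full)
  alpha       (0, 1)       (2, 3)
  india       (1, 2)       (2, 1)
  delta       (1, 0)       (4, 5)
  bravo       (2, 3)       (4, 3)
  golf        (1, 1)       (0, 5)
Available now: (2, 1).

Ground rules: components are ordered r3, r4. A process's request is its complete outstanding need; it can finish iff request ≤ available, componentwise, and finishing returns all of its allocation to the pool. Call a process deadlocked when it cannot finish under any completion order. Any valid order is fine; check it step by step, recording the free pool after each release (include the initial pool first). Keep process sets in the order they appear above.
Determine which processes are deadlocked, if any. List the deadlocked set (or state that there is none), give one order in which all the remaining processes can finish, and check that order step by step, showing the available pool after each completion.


Deadlocked: delta, bravo and golf.
Key observation: after india, alpha the pool peaks at (3, 4), and each blocked process is short somewhere: delta on r3, r4; bravo on r3; golf on r4.
A valid finishing order for the others: india, alpha. Walking it through:
  pool = (2, 1)
  india needs (2, 1) <= (2, 1) -> finishes; pool += (1, 2) = (3, 3)
  alpha needs (2, 3) <= (3, 3) -> finishes; pool += (0, 1) = (3, 4)
The stuck group stays short no matter what:
  blocked: delta wants (4, 5), pool (3, 4) — not enough r3 and r4
  blocked: bravo wants (4, 3), pool (3, 4) — not enough r3
  blocked: golf wants (0, 5), pool (3, 4) — not enough r4


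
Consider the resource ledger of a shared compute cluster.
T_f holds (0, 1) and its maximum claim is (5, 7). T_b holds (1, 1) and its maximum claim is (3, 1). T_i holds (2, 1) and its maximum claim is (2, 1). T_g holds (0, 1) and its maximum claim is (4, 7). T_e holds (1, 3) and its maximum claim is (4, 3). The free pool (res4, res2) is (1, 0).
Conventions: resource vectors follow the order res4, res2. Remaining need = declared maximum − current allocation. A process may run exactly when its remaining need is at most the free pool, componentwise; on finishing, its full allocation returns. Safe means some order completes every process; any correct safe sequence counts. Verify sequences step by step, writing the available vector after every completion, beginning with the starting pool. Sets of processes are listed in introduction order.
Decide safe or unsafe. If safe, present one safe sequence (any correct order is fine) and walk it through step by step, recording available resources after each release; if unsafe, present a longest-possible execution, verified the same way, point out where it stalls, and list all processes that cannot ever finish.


The state is UNSAFE.
Key observation: T_i, T_b, T_e can finish, but then (5, 5) is all there is, and the blocked group's res2 demands exceed it.
A maximal execution: T_i, T_b, T_e — then nothing else fits. Check, step by step:
  pool = (1, 0)
  T_i needs (0, 0) <= (1, 0) -> finishes; pool += (2, 1) = (3, 1)
  T_b needs (2, 0) <= (3, 1) -> finishes; pool += (1, 1) = (4, 2)
  T_e needs (3, 0) <= (4, 2) -> finishes; pool += (1, 3) = (5, 5)
  T_f still needs (5, 6) but only (5, 5) is free — short on res2
  T_g still needs (4, 6) but only (5, 5) is free — short on res2
Never able to finish: T_f and T_g.
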